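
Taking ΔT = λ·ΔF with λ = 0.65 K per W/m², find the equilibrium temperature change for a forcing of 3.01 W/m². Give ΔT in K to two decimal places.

ΔT = λ ΔF = 0.65 × 3.01 = 1.9565 K.

ΔT = 1.96 K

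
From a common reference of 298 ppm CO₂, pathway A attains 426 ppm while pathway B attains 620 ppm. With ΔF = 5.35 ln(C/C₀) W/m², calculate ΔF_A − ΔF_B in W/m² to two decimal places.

ΔF_A = 5.35 ln(426/298) = 5.35 × 0.35735 = 1.9118 W/m².
ΔF_B = 5.35 ln(620/298) = 5.35 × 0.73263 = 3.9196 W/m².
Difference: 1.9118 − 3.9196 = -2.0078 W/m².

ΔF_A − ΔF_B = -2.01 W/m²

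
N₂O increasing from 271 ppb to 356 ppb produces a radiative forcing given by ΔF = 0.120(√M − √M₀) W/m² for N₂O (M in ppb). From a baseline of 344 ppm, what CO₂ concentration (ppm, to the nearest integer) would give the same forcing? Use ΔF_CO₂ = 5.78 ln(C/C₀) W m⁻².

C ≈ 362 ppm

N₂O forcing: 0.120 × (√356 − √271) = 0.120 × (18.8680 − 16.4621) = 0.120 × 2.4059 = 0.28871 W/m².
Set 5.78 ln(C/344) = 0.28871: ln(C/344) = 0.28871/5.78 = 0.04995, so C = 344 × e^0.04995 = 344 × 1.05122 = 361.62 ppm.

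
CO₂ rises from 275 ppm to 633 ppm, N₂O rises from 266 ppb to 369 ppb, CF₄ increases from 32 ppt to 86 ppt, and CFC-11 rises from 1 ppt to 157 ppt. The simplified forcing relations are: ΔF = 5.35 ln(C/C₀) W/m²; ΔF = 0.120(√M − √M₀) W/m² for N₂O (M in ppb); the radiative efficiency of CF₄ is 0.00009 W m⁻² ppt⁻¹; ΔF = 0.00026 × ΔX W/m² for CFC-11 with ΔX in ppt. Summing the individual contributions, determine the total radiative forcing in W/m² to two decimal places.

CO₂: 5.35 × ln(633/275) = 5.35 × ln(2.30182) = 5.35 × 0.83370 = 4.4603 W/m².
N₂O: 0.120 × (√369 − √266) = 0.120 × (19.2094 − 16.3095) = 0.120 × 2.8999 = 0.3480 W/m².
CF₄: ΔF = 0.00009 × (86 − 32) = 0.00009 × 54 = 0.0049 W/m².
CFC-11: ΔF = 0.00026 × (157 − 1) = 0.00026 × 156 = 0.0406 W/m².
Total ΔF = 4.4603 + 0.3480 + 0.0049 + 0.0406 = 4.8538 W/m².

ΔF = 4.85 W/m²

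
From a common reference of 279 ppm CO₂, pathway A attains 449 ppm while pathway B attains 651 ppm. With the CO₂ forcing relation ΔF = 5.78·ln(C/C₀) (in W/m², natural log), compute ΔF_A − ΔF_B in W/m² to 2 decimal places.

ΔF_A = 5.78 ln(449/279) = 5.78 × 0.47581 = 2.7502 W/m².
ΔF_B = 5.78 ln(651/279) = 5.78 × 0.84730 = 4.8974 W/m².
Difference: 2.7502 − 4.8974 = -2.1472 W/m².

ΔF_A − ΔF_B = -2.15 W/m²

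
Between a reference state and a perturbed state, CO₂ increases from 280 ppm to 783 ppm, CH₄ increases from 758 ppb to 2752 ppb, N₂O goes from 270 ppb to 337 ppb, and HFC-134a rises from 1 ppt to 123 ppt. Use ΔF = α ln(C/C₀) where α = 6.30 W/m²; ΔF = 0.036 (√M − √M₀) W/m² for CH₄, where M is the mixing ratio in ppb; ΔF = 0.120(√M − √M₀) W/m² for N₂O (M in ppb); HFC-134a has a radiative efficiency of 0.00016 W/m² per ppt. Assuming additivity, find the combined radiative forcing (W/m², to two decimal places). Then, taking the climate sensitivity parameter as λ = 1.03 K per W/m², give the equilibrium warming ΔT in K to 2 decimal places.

CO₂: 6.30 × ln(783/280) = 6.30 × ln(2.79643) = 6.30 × 1.02834 = 6.4785 W/m².
CH₄: 0.036 × (√2752 − √758) = 0.036 × (52.4595 − 27.5318) = 0.036 × 24.9277 = 0.8974 W/m².
N₂O: 0.120 × (√337 − √270) = 0.120 × (18.3576 − 16.4317) = 0.120 × 1.9259 = 0.2311 W/m².
HFC-134a: ΔF = 0.00016 × (123 − 1) = 0.00016 × 122 = 0.0195 W/m².
Total ΔF = 6.4785 + 0.8974 + 0.2311 + 0.0195 = 7.6265 W/m².
ΔT = λ ΔF = 1.03 × 7.63 = 7.8589 K.

ΔF = 7.63 W/m²; ΔT = 7.86 K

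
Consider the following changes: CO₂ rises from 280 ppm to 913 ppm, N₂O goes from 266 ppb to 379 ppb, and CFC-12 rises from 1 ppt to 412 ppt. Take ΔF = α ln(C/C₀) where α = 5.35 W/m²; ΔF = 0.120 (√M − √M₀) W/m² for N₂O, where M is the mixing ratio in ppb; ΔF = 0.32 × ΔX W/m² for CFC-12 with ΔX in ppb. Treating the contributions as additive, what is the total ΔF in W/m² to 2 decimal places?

ΔF = 6.83 W/m²

CO₂: 5.35 × ln(913/280) = 5.35 × ln(3.26071) = 5.35 × 1.18194 = 6.3234 W/m².
N₂O: 0.120 × (√379 − √266) = 0.120 × (19.4679 − 16.3095) = 0.120 × 3.1584 = 0.3790 W/m².
CFC-12: Δ = 412 − 1 = 411 ppt = 0.411 ppb; ΔF = 0.32 × 0.411 = 0.1315 W/m².
Total ΔF = 6.3234 + 0.3790 + 0.1315 = 6.8339 W/m².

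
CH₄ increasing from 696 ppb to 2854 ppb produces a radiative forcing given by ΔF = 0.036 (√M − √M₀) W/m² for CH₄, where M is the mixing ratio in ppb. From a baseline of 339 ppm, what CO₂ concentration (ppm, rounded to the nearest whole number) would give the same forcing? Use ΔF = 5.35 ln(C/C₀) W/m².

CH₄ forcing: 0.036 × (√2854 − √696) = 0.036 × (53.4228 − 26.3818) = 0.036 × 27.0410 = 0.97348 W/m².
Set 5.35 ln(C/339) = 0.97348: ln(C/339) = 0.97348/5.35 = 0.18196, so C = 339 × e^0.18196 = 339 × 1.19957 = 406.65 ppm.

C ≈ 407 ppm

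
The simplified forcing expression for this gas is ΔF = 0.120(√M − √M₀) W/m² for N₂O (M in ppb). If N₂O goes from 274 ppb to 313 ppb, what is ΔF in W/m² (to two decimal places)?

N₂O: 0.120 × (√313 − √274) = 0.120 × (17.6918 − 16.5529) = 0.120 × 1.1389 = 0.1367 W/m².

ΔF = 0.14 W/m²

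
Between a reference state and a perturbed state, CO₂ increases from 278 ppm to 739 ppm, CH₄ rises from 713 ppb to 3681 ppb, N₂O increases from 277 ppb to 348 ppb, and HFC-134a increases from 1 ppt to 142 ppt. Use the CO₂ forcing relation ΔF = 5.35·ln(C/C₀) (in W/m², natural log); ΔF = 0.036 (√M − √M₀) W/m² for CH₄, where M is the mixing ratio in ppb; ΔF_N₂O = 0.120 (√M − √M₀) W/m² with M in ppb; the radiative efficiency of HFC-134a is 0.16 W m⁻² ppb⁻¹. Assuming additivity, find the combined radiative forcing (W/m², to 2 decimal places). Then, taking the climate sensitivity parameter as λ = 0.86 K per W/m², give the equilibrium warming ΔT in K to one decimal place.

ΔF = 6.72 W/m²; ΔT = 5.8 K

CO₂: 5.35 × ln(739/278) = 5.35 × ln(2.65827) = 5.35 × 0.97768 = 5.2306 W/m².
CH₄: 0.036 × (√3681 − √713) = 0.036 × (60.6712 − 26.7021) = 0.036 × 33.9691 = 1.2229 W/m².
N₂O: 0.120 × (√348 − √277) = 0.120 × (18.6548 − 16.6433) = 0.120 × 2.0115 = 0.2414 W/m².
HFC-134a: Δ = 142 − 1 = 141 ppt = 0.141 ppb; ΔF = 0.16 × 0.141 = 0.0226 W/m².
Total ΔF = 5.2306 + 1.2229 + 0.2414 + 0.0226 = 6.7175 W/m².
ΔT = λ ΔF = 0.86 × 6.72 = 5.7792 K.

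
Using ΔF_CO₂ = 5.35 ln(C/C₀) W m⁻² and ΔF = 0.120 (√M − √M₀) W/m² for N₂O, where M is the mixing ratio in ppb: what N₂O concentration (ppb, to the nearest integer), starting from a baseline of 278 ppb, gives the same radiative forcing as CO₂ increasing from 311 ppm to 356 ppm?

CO₂ forcing: 5.35 × ln(356/311) = 5.35 × 0.135138 = 0.72299 W/m².
Set 0.120(√M − √278) = 0.72299: √M = 0.72299/0.120 + √278 = 6.0249 + 16.6733 = 22.6982.
M = (22.6982)² = 515.21 ppb.

M ≈ 515 ppb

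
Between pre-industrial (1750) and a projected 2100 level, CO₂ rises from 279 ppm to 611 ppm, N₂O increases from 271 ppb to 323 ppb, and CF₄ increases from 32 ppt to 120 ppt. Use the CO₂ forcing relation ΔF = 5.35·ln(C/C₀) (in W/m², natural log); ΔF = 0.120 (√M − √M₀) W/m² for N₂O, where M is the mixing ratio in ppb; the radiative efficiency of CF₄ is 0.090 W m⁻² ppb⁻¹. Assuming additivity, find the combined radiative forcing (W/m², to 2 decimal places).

CO₂: 5.35 × ln(611/279) = 5.35 × ln(2.18996) = 5.35 × 0.78388 = 4.1938 W/m².
N₂O: 0.120 × (√323 − √271) = 0.120 × (17.9722 − 16.4621) = 0.120 × 1.5101 = 0.1812 W/m².
CF₄: Δ = 120 − 32 = 88 ppt = 0.088 ppb; ΔF = 0.090 × 0.088 = 0.0079 W/m².
Total ΔF = 4.1938 + 0.1812 + 0.0079 = 4.3829 W/m².

ΔF = 4.38 W/m²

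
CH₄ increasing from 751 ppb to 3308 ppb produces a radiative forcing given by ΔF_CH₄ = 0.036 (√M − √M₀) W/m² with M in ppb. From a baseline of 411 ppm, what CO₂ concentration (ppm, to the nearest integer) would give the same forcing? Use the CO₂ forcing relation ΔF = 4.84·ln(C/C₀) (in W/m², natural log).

C ≈ 514 ppm

CH₄ forcing: 0.036 × (√3308 − √751) = 0.036 × (57.5152 − 27.4044) = 0.036 × 30.1108 = 1.08399 W/m².
Set 4.84 ln(C/411) = 1.08399: ln(C/411) = 1.08399/4.84 = 0.22396, so C = 411 × e^0.22396 = 411 × 1.25102 = 514.17 ppm.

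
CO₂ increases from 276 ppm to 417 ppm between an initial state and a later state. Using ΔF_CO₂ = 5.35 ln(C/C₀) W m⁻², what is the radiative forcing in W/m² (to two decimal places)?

CO₂: 5.35 × ln(417/276) = 5.35 × ln(1.51087) = 5.35 × 0.41269 = 2.2079 W/m².

ΔF = 2.21 W/m²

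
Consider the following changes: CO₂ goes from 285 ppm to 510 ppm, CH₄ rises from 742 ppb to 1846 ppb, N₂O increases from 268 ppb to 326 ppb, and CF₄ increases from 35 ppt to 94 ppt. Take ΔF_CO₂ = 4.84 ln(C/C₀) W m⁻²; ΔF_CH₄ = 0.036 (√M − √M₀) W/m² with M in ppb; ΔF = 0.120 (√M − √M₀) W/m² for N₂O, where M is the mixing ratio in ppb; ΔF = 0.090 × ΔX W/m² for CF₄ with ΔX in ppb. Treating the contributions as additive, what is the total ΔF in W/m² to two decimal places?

ΔF = 3.59 W/m²

CO₂: 4.84 × ln(510/285) = 4.84 × ln(1.78947) = 4.84 × 0.58192 = 2.8165 W/m².
CH₄: 0.036 × (√1846 − √742) = 0.036 × (42.9651 − 27.2397) = 0.036 × 15.7254 = 0.5661 W/m².
N₂O: 0.120 × (√326 − √268) = 0.120 × (18.0555 − 16.3707) = 0.120 × 1.6848 = 0.2022 W/m².
CF₄: Δ = 94 − 35 = 59 ppt = 0.059 ppb; ΔF = 0.090 × 0.059 = 0.0053 W/m².
Total ΔF = 2.8165 + 0.5661 + 0.2022 + 0.0053 = 3.5901 W/m².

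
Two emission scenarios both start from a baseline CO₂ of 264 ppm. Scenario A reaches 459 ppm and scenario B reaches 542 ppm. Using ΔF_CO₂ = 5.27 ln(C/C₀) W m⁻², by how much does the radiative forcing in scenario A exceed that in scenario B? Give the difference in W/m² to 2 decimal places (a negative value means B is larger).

ΔF_A = 5.27 ln(459/264) = 5.27 × 0.55310 = 2.9148 W/m².
ΔF_B = 5.27 ln(542/264) = 5.27 × 0.71932 = 3.7908 W/m².
Difference: 2.9148 − 3.7908 = -0.8760 W/m².
(Equivalently, ΔF_A − ΔF_B = 5.27 ln(459/542) = 5.27 × -0.16622 = -0.8760 W/m².)

ΔF_A − ΔF_B = -0.88 W/m²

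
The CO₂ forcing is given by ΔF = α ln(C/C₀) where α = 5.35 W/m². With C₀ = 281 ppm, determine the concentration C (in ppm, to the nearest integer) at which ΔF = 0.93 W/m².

Set 5.35 ln(C/281) = 0.93, so ln(C/281) = 0.93/5.35 = 0.17383.
Then C/281 = e^0.17383 = 1.18985, giving C = 281 × 1.18985 = 334.35 ppm.

C ≈ 334 ppm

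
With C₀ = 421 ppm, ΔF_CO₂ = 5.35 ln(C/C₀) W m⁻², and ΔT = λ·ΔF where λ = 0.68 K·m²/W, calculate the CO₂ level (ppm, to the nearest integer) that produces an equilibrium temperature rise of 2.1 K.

C ≈ 750 ppm

Required forcing: ΔF = ΔT/λ = 2.1/0.68 = 3.0882 W/m².
Then ln(C/421) = ΔF/5.35 = 3.0882/5.35 = 0.57723.
So C = 421 × e^0.57723 = 421 × 1.78110 = 749.84 ppm.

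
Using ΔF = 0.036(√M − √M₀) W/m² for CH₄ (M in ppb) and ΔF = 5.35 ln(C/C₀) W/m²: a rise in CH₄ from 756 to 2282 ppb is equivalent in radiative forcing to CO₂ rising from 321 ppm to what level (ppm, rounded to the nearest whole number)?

C ≈ 368 ppm

CH₄ forcing: 0.036 × (√2282 − √756) = 0.036 × (47.7703 − 27.4955) = 0.036 × 20.2748 = 0.72989 W/m².
Set 5.35 ln(C/321) = 0.72989: ln(C/321) = 0.72989/5.35 = 0.13643, so C = 321 × e^0.13643 = 321 × 1.14617 = 367.92 ppm.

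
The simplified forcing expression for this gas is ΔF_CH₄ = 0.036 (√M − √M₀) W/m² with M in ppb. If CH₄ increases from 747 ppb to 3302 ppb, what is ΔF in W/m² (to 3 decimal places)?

ΔF = 1.085 W/m²

CH₄: 0.036 × (√3302 − √747) = 0.036 × (57.4630 − 27.3313) = 0.036 × 30.1317 = 1.0847 W/m².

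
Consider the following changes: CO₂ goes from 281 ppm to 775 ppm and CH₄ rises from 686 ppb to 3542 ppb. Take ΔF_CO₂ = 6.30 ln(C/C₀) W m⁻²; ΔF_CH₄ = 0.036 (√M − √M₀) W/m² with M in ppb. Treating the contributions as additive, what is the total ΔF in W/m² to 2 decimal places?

CO₂: 6.30 × ln(775/281) = 6.30 × ln(2.75801) = 6.30 × 1.01451 = 6.3914 W/m².
CH₄: 0.036 × (√3542 − √686) = 0.036 × (59.5147 − 26.1916) = 0.036 × 33.3231 = 1.1996 W/m².
Total ΔF = 6.3914 + 1.1996 = 7.5910 W/m².

ΔF = 7.59 W/m²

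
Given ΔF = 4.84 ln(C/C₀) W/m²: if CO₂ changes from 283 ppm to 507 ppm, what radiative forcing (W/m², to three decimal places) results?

ΔF = 2.822 W/m²

CO₂: 4.84 × ln(507/283) = 4.84 × ln(1.79152) = 4.84 × 0.58306 = 2.8220 W/m².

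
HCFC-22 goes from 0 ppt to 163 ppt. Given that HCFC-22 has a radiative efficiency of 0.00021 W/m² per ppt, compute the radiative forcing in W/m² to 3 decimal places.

HCFC-22: ΔF = 0.00021 × (163 − 0) = 0.00021 × 163 = 0.0342 W/m².

ΔF = 0.034 W/m²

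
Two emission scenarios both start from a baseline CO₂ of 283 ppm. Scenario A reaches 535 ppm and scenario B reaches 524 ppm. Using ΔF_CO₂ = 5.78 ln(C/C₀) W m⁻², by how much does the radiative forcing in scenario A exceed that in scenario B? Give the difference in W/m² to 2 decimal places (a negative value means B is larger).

ΔF_A − ΔF_B = 0.12 W/m²

ΔF_A = 5.78 ln(535/283) = 5.78 × 0.63682 = 3.6808 W/m².
ΔF_B = 5.78 ln(524/283) = 5.78 × 0.61604 = 3.5607 W/m².
Difference: 3.6808 − 3.5607 = 0.1201 W/m².
(Equivalently, ΔF_A − ΔF_B = 5.78 ln(535/524) = 5.78 × 0.02078 = 0.1201 W/m².)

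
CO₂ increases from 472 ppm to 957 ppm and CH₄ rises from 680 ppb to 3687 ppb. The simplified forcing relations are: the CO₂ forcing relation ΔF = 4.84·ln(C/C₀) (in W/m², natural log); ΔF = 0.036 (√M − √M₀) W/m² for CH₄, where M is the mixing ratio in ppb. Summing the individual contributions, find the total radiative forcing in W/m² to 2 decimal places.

ΔF = 4.67 W/m²

CO₂: 4.84 × ln(957/472) = 4.84 × ln(2.02754) = 4.84 × 0.70682 = 3.4210 W/m².
CH₄: 0.036 × (√3687 − √680) = 0.036 × (60.7207 − 26.0768) = 0.036 × 34.6439 = 1.2472 W/m².
Total ΔF = 3.4210 + 1.2472 = 4.6682 W/m².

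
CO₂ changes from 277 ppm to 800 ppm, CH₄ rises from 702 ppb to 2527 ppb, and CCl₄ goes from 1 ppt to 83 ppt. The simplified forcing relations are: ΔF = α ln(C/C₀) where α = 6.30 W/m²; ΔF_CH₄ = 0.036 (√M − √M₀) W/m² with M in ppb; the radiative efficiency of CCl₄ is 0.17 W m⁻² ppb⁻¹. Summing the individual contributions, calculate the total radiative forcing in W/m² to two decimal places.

ΔF = 7.55 W/m²

CO₂: 6.30 × ln(800/277) = 6.30 × ln(2.88809) = 6.30 × 1.06060 = 6.6818 W/m².
CH₄: 0.036 × (√2527 − √702) = 0.036 × (50.2693 − 26.4953) = 0.036 × 23.7740 = 0.8559 W/m².
CCl₄: Δ = 83 − 1 = 82 ppt = 0.082 ppb; ΔF = 0.17 × 0.082 = 0.0139 W/m².
Total ΔF = 6.6818 + 0.8559 + 0.0139 = 7.5516 W/m².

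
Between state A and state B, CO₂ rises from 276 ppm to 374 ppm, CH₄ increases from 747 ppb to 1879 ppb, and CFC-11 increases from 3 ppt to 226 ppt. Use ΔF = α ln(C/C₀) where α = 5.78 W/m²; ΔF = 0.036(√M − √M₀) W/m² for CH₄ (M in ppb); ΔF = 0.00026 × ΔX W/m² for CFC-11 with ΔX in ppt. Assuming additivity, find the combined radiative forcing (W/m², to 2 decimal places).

ΔF = 2.39 W/m²

CO₂: 5.78 × ln(374/276) = 5.78 × ln(1.35507) = 5.78 × 0.30385 = 1.7563 W/m².
CH₄: 0.036 × (√1879 − √747) = 0.036 × (43.3474 − 27.3313) = 0.036 × 16.0161 = 0.5766 W/m².
CFC-11: ΔF = 0.00026 × (226 − 3) = 0.00026 × 223 = 0.0580 W/m².
Total ΔF = 1.7563 + 0.5766 + 0.0580 = 2.3909 W/m².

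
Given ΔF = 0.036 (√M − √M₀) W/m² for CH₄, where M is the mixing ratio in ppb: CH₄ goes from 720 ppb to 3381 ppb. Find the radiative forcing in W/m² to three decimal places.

CH₄: 0.036 × (√3381 − √720) = 0.036 × (58.1464 − 26.8328) = 0.036 × 31.3136 = 1.1273 W/m².

ΔF = 1.127 W/m²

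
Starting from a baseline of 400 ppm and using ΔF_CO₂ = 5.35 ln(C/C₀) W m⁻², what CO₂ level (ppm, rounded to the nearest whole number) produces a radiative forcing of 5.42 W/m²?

C ≈ 1102 ppm

Set 5.35 ln(C/400) = 5.42, so ln(C/400) = 5.42/5.35 = 1.01308.
Then C/400 = e^1.01308 = 2.75407, giving C = 400 × 2.75407 = 1101.63 ppm.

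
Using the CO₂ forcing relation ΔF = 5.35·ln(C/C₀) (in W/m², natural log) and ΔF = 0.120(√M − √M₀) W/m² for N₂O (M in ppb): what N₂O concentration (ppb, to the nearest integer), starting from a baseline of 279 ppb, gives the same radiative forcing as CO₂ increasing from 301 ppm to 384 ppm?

M ≈ 760 ppb

CO₂ forcing: 5.35 × ln(384/301) = 5.35 × 0.243532 = 1.30290 W/m².
Set 0.120(√M − √279) = 1.30290: √M = 1.30290/0.120 + √279 = 10.8575 + 16.7033 = 27.5608.
M = (27.5608)² = 759.60 ppb.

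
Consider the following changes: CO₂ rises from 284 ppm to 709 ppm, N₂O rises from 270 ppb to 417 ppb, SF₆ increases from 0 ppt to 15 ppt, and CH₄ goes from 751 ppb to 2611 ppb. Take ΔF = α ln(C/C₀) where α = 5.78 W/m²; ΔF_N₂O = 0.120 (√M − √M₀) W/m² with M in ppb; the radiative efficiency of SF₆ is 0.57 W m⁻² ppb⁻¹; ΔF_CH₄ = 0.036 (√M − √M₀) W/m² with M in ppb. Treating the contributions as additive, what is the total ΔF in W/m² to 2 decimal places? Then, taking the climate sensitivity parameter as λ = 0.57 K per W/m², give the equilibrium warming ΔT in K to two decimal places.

ΔF = 6.63 W/m²; ΔT = 3.78 K

CO₂: 5.78 × ln(709/284) = 5.78 × ln(2.49648) = 5.78 × 0.91488 = 5.2880 W/m².
N₂O: 0.120 × (√417 − √270) = 0.120 × (20.4206 − 16.4317) = 0.120 × 3.9889 = 0.4787 W/m².
SF₆: Δ = 15 − 0 = 15 ppt = 0.015 ppb; ΔF = 0.57 × 0.015 = 0.0086 W/m².
CH₄: 0.036 × (√2611 − √751) = 0.036 × (51.0979 − 27.4044) = 0.036 × 23.6935 = 0.8530 W/m².
Total ΔF = 5.2880 + 0.4787 + 0.0086 + 0.8530 = 6.6283 W/m².
ΔT = λ ΔF = 0.57 × 6.63 = 3.7791 K.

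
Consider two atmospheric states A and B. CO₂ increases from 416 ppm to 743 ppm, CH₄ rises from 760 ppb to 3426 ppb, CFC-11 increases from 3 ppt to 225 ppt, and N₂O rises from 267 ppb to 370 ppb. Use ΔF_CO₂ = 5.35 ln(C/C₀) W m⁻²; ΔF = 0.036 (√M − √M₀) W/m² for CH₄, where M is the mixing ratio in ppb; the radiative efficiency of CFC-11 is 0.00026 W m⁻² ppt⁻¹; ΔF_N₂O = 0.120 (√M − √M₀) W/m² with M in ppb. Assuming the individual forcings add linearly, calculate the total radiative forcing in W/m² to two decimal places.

ΔF = 4.62 W/m²

CO₂: 5.35 × ln(743/416) = 5.35 × ln(1.78606) = 5.35 × 0.58001 = 3.1031 W/m².
CH₄: 0.036 × (√3426 − √760) = 0.036 × (58.5320 − 27.5681) = 0.036 × 30.9639 = 1.1147 W/m².
CFC-11: ΔF = 0.00026 × (225 − 3) = 0.00026 × 222 = 0.0577 W/m².
N₂O: 0.120 × (√370 − √267) = 0.120 × (19.2354 − 16.3401) = 0.120 × 2.8953 = 0.3474 W/m².
Total ΔF = 3.1031 + 1.1147 + 0.0577 + 0.3474 = 4.6229 W/m².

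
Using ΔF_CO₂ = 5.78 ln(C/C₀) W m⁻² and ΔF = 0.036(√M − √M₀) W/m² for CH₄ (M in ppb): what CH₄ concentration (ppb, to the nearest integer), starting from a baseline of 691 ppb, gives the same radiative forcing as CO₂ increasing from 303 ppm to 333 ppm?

CO₂ forcing: 5.78 × ln(333/303) = 5.78 × 0.094410 = 0.54569 W/m².
Set 0.036(√M − √691) = 0.54569: √M = 0.54569/0.036 + √691 = 15.1581 + 26.2869 = 41.4450.
M = (41.4450)² = 1717.69 ppb.

M ≈ 1718 ppb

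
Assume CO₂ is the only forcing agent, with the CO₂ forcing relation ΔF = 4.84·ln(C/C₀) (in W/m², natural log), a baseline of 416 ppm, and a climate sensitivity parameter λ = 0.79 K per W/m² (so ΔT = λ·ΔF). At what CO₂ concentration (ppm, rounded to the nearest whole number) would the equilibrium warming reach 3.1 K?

Required forcing: ΔF = ΔT/λ = 3.1/0.79 = 3.9241 W/m².
Then ln(C/416) = ΔF/4.84 = 3.9241/4.84 = 0.81076.
So C = 416 × e^0.81076 = 416 × 2.24962 = 935.84 ppm.

C ≈ 936 ppm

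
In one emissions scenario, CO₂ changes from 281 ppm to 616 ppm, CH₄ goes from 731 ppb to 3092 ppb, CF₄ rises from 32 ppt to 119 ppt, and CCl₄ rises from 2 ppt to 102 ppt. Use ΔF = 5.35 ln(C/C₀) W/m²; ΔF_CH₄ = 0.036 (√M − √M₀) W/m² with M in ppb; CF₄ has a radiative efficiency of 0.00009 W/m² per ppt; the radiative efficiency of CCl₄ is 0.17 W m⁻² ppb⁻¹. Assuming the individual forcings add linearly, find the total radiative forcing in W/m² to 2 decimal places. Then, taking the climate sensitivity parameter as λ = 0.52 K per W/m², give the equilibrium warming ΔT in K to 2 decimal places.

CO₂: 5.35 × ln(616/281) = 5.35 × ln(2.19217) = 5.35 × 0.78489 = 4.1992 W/m².
CH₄: 0.036 × (√3092 − √731) = 0.036 × (55.6058 − 27.0370) = 0.036 × 28.5688 = 1.0285 W/m².
CF₄: ΔF = 0.00009 × (119 − 32) = 0.00009 × 87 = 0.0078 W/m².
CCl₄: Δ = 102 − 2 = 100 ppt = 0.100 ppb; ΔF = 0.17 × 0.100 = 0.0170 W/m².
Total ΔF = 4.1992 + 1.0285 + 0.0078 + 0.0170 = 5.2525 W/m².
ΔT = λ ΔF = 0.52 × 5.25 = 2.7300 K.

ΔF = 5.25 W/m²; ΔT = 2.73 K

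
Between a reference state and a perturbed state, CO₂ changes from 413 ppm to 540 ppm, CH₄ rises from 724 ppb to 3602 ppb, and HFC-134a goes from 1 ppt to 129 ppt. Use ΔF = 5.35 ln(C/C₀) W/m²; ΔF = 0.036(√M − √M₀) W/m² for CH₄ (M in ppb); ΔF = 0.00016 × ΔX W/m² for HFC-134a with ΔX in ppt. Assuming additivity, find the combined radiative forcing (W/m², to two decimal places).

ΔF = 2.65 W/m²

CO₂: 5.35 × ln(540/413) = 5.35 × ln(1.30751) = 5.35 × 0.26812 = 1.4344 W/m².
CH₄: 0.036 × (√3602 − √724) = 0.036 × (60.0167 − 26.9072) = 0.036 × 33.1095 = 1.1919 W/m².
HFC-134a: ΔF = 0.00016 × (129 − 1) = 0.00016 × 128 = 0.0205 W/m².
Total ΔF = 1.4344 + 1.1919 + 0.0205 = 2.6468 W/m².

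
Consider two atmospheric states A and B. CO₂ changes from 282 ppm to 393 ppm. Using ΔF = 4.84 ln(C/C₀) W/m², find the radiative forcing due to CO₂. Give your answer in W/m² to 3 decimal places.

CO₂ absorption bands are partially saturated, so forcing scales with the logarithm of the concentration ratio.
CO₂: 4.84 × ln(393/282) = 4.84 × ln(1.39362) = 4.84 × 0.33190 = 1.6064 W/m².

ΔF = 1.606 W/m²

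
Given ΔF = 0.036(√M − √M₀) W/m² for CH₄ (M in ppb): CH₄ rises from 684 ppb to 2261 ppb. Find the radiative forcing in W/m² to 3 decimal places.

ΔF = 0.770 W/m²

CH₄: 0.036 × (√2261 − √684) = 0.036 × (47.5500 − 26.1534) = 0.036 × 21.3966 = 0.7703 W/m².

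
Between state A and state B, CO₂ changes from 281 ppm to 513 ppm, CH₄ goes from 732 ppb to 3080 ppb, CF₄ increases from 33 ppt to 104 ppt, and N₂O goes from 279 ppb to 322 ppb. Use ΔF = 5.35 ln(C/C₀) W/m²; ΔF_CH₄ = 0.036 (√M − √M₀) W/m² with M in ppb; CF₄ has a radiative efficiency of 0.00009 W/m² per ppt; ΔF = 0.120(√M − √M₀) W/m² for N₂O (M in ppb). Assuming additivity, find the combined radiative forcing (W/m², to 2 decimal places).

CO₂: 5.35 × ln(513/281) = 5.35 × ln(1.82562) = 5.35 × 0.60192 = 3.2203 W/m².
CH₄: 0.036 × (√3080 − √732) = 0.036 × (55.4977 − 27.0555) = 0.036 × 28.4422 = 1.0239 W/m².
CF₄: ΔF = 0.00009 × (104 − 33) = 0.00009 × 71 = 0.0064 W/m².
N₂O: 0.120 × (√322 − √279) = 0.120 × (17.9444 − 16.7033) = 0.120 × 1.2411 = 0.1489 W/m².
Total ΔF = 3.2203 + 1.0239 + 0.0064 + 0.1489 = 4.3995 W/m².

ΔF = 4.40 W/m²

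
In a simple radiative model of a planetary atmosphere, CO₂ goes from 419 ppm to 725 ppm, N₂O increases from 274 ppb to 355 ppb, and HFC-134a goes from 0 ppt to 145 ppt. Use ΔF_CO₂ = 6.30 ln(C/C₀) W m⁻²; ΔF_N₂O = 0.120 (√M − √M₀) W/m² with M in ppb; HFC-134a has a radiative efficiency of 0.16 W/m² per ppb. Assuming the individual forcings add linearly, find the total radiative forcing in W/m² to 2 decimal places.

ΔF = 3.75 W/m²

CO₂: 6.30 × ln(725/419) = 6.30 × ln(1.73031) = 6.30 × 0.54830 = 3.4543 W/m².
N₂O: 0.120 × (√355 − √274) = 0.120 × (18.8414 − 16.5529) = 0.120 × 2.2885 = 0.2746 W/m².
HFC-134a: Δ = 145 − 0 = 145 ppt = 0.145 ppb; ΔF = 0.16 × 0.145 = 0.0232 W/m².
Total ΔF = 3.4543 + 0.2746 + 0.0232 = 3.7521 W/m².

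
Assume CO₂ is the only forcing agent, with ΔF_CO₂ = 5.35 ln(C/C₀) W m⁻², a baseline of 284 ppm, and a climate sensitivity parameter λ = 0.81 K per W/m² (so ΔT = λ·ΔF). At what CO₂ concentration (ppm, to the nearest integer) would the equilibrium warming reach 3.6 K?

C ≈ 652 ppm

Required forcing: ΔF = ΔT/λ = 3.6/0.81 = 4.4444 W/m².
Then ln(C/284) = ΔF/5.35 = 4.4444/5.35 = 0.83073.
So C = 284 × e^0.83073 = 284 × 2.29499 = 651.78 ppm.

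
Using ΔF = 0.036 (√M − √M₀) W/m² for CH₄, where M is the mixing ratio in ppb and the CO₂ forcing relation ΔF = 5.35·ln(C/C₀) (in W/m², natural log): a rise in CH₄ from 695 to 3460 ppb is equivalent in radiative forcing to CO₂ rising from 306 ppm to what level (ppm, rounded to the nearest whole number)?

CH₄ forcing: 0.036 × (√3460 − √695) = 0.036 × (58.8218 − 26.3629) = 0.036 × 32.4589 = 1.16852 W/m².
Set 5.35 ln(C/306) = 1.16852: ln(C/306) = 1.16852/5.35 = 0.21841, so C = 306 × e^0.21841 = 306 × 1.24410 = 380.69 ppm.

C ≈ 381 ppm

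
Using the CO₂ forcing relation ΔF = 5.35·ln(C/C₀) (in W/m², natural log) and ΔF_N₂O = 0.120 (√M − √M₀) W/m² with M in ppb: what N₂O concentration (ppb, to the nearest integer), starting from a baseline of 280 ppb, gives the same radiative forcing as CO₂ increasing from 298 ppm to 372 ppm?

M ≈ 709 ppb

CO₂ forcing: 5.35 × ln(372/298) = 5.35 × 0.221800 = 1.18663 W/m².
Set 0.120(√M − √280) = 1.18663: √M = 1.18663/0.120 + √280 = 9.8886 + 16.7332 = 26.6218.
M = (26.6218)² = 708.72 ppb.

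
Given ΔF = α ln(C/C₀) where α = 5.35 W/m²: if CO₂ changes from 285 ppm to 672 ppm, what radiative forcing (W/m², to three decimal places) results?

CO₂ absorption bands are partially saturated, so forcing scales with the logarithm of the concentration ratio.
CO₂: 5.35 × ln(672/285) = 5.35 × ln(2.35789) = 5.35 × 0.85777 = 4.5891 W/m².

ΔF = 4.589 W/m²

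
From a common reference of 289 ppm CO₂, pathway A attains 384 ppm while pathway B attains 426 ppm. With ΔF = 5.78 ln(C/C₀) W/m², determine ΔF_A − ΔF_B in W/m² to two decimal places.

ΔF_A = 5.78 ln(384/289) = 5.78 × 0.28422 = 1.6428 W/m².
ΔF_B = 5.78 ln(426/289) = 5.78 × 0.38801 = 2.2427 W/m².
Difference: 1.6428 − 2.2427 = -0.5999 W/m².

ΔF_A − ΔF_B = -0.60 W/m²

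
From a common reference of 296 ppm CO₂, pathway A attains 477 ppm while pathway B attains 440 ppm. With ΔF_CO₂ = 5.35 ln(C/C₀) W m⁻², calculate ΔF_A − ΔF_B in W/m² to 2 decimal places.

ΔF_A = 5.35 ln(477/296) = 5.35 × 0.47716 = 2.5528 W/m².
ΔF_B = 5.35 ln(440/296) = 5.35 × 0.39642 = 2.1208 W/m².
Difference: 2.5528 − 2.1208 = 0.4320 W/m².

ΔF_A − ΔF_B = 0.43 W/m²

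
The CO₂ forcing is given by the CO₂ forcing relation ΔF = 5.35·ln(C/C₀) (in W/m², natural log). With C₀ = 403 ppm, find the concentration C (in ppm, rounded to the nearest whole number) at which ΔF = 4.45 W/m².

Set 5.35 ln(C/403) = 4.45, so ln(C/403) = 4.45/5.35 = 0.83178.
Then C/403 = e^0.83178 = 2.29740, giving C = 403 × 2.29740 = 925.85 ppm.

C ≈ 926 ppm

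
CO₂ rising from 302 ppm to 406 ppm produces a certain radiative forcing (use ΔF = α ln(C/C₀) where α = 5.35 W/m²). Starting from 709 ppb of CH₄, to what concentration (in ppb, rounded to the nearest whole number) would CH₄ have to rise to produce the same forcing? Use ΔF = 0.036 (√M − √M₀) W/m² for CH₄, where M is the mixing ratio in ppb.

M ≈ 4985 ppb

CO₂ forcing: 5.35 × ln(406/302) = 5.35 × 0.295926 = 1.58320 W/m².
Set 0.036(√M − √709) = 1.58320: √M = 1.58320/0.036 + √709 = 43.9778 + 26.6271 = 70.6049.
M = (70.6049)² = 4985.05 ppb.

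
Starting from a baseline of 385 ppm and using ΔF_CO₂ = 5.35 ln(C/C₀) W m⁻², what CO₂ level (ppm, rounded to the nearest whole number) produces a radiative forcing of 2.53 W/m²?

Set 5.35 ln(C/385) = 2.53, so ln(C/385) = 2.53/5.35 = 0.47290.
Then C/385 = e^0.47290 = 1.60464, giving C = 385 × 1.60464 = 617.79 ppm.

C ≈ 618 ppm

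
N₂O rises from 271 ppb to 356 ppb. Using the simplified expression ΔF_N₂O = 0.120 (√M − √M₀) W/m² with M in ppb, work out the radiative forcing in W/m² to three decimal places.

ΔF = 0.289 W/m²

N₂O: 0.120 × (√356 − √271) = 0.120 × (18.8680 − 16.4621) = 0.120 × 2.4059 = 0.2887 W/m².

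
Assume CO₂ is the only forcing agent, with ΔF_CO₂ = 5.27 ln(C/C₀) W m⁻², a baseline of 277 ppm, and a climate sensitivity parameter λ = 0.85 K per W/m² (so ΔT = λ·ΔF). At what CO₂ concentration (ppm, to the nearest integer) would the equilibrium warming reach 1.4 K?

Required forcing: ΔF = ΔT/λ = 1.4/0.85 = 1.6471 W/m².
Then ln(C/277) = ΔF/5.27 = 1.6471/5.27 = 0.31254.
So C = 277 × e^0.31254 = 277 × 1.36689 = 378.63 ppm.

C ≈ 379 ppm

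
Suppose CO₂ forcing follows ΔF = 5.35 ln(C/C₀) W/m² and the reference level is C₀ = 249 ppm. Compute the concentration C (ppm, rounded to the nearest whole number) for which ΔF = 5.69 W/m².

C ≈ 721 ppm

Set 5.35 ln(C/249) = 5.69, so ln(C/249) = 5.69/5.35 = 1.06355.
Then C/249 = e^1.06355 = 2.89664, giving C = 249 × 2.89664 = 721.26 ppm.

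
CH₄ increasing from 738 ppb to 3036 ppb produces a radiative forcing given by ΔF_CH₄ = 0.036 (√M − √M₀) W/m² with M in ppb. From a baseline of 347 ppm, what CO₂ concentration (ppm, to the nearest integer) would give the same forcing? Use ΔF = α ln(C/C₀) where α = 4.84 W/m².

C ≈ 427 ppm

CH₄ forcing: 0.036 × (√3036 − √738) = 0.036 × (55.0999 − 27.1662) = 0.036 × 27.9337 = 1.00561 W/m².
Set 4.84 ln(C/347) = 1.00561: ln(C/347) = 1.00561/4.84 = 0.20777, so C = 347 × e^0.20777 = 347 × 1.23093 = 427.13 ppm.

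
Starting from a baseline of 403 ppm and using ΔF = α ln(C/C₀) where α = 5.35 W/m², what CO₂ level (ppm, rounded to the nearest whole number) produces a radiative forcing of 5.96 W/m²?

C ≈ 1228 ppm

Set 5.35 ln(C/403) = 5.96, so ln(C/403) = 5.96/5.35 = 1.11402.
Then C/403 = e^1.11402 = 3.04658, giving C = 403 × 3.04658 = 1227.77 ppm.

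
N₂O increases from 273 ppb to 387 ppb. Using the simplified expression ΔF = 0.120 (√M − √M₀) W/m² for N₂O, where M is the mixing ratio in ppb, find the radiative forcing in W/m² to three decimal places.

N₂O: 0.120 × (√387 − √273) = 0.120 × (19.6723 − 16.5227) = 0.120 × 3.1496 = 0.3780 W/m².

ΔF = 0.378 W/m²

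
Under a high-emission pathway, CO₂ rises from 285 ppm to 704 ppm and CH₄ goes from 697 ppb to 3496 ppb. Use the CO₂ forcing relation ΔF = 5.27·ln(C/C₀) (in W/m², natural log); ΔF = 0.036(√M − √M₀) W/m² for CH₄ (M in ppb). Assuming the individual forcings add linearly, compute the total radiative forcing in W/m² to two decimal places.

CO₂: 5.27 × ln(704/285) = 5.27 × ln(2.47018) = 5.27 × 0.90429 = 4.7656 W/m².
CH₄: 0.036 × (√3496 − √697) = 0.036 × (59.1270 − 26.4008) = 0.036 × 32.7262 = 1.1781 W/m².
Total ΔF = 4.7656 + 1.1781 = 5.9437 W/m².

ΔF = 5.94 W/m²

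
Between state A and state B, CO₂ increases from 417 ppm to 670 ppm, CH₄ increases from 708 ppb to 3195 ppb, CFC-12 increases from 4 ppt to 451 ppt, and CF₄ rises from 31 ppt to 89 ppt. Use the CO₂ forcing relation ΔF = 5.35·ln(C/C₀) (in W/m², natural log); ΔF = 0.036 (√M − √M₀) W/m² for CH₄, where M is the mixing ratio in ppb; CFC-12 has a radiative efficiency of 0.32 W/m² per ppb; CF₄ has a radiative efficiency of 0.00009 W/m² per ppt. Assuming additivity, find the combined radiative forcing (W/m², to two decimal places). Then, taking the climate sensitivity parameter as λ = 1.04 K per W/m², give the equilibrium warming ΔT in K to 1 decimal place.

ΔF = 3.76 W/m²; ΔT = 3.9 K

CO₂: 5.35 × ln(670/417) = 5.35 × ln(1.60671) = 5.35 × 0.47419 = 2.5369 W/m².
CH₄: 0.036 × (√3195 − √708) = 0.036 × (56.5243 − 26.6083) = 0.036 × 29.9160 = 1.0770 W/m².
CFC-12: Δ = 451 − 4 = 447 ppt = 0.447 ppb; ΔF = 0.32 × 0.447 = 0.1430 W/m².
CF₄: ΔF = 0.00009 × (89 − 31) = 0.00009 × 58 = 0.0052 W/m².
Total ΔF = 2.5369 + 1.0770 + 0.1430 + 0.0052 = 3.7621 W/m².
ΔT = λ ΔF = 1.04 × 3.76 = 3.9104 K.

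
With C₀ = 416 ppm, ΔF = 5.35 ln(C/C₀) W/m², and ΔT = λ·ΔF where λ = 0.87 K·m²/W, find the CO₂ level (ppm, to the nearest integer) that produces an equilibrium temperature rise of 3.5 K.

C ≈ 882 ppm

Required forcing: ΔF = ΔT/λ = 3.5/0.87 = 4.0230 W/m².
Then ln(C/416) = ΔF/5.35 = 4.0230/5.35 = 0.75196.
So C = 416 × e^0.75196 = 416 × 2.12115 = 882.40 ppm.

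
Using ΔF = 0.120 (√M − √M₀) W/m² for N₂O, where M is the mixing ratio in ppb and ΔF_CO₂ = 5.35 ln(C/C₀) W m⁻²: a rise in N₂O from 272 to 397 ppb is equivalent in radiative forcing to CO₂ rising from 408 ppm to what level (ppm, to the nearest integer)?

N₂O forcing: 0.120 × (√397 − √272) = 0.120 × (19.9249 − 16.4924) = 0.120 × 3.4325 = 0.41190 W/m².
Set 5.35 ln(C/408) = 0.41190: ln(C/408) = 0.41190/5.35 = 0.07699, so C = 408 × e^0.07699 = 408 × 1.08003 = 440.65 ppm.

C ≈ 441 ppm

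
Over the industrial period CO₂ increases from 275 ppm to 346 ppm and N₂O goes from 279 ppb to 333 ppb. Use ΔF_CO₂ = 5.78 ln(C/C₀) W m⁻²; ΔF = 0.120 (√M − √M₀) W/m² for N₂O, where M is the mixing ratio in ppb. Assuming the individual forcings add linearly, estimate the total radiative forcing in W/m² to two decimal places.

ΔF = 1.51 W/m²

CO₂: 5.78 × ln(346/275) = 5.78 × ln(1.25818) = 5.78 × 0.22967 = 1.3275 W/m².
N₂O: 0.120 × (√333 − √279) = 0.120 × (18.2483 − 16.7033) = 0.120 × 1.5450 = 0.1854 W/m².
Total ΔF = 1.3275 + 0.1854 = 1.5129 W/m².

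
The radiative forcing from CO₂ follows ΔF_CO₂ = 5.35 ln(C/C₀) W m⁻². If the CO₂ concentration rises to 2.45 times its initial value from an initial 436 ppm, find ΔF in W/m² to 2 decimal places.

ΔF = 4.79 W/m²

ΔF = 5.35 × ln(2.45) = 5.35 × 0.89609 = 4.7941 W/m².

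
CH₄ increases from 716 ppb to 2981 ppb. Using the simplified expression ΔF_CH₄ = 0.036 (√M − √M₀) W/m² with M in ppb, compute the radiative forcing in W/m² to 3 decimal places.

ΔF = 1.002 W/m²

CH₄: 0.036 × (√2981 − √716) = 0.036 × (54.5985 − 26.7582) = 0.036 × 27.8403 = 1.0023 W/m².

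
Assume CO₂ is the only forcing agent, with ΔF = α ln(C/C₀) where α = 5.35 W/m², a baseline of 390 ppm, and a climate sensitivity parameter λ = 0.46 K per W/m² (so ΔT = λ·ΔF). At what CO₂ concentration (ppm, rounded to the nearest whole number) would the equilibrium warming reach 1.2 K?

Required forcing: ΔF = ΔT/λ = 1.2/0.46 = 2.6087 W/m².
Then ln(C/390) = ΔF/5.35 = 2.6087/5.35 = 0.48761.
So C = 390 × e^0.48761 = 390 × 1.62842 = 635.08 ppm.

C ≈ 635 ppm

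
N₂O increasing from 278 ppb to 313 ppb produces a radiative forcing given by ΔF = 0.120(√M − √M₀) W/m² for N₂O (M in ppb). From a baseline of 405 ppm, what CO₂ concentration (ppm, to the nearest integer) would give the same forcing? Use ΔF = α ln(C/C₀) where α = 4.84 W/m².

N₂O forcing: 0.120 × (√313 − √278) = 0.120 × (17.6918 − 16.6733) = 0.120 × 1.0185 = 0.12222 W/m².
Set 4.84 ln(C/405) = 0.12222: ln(C/405) = 0.12222/4.84 = 0.02525, so C = 405 × e^0.02525 = 405 × 1.02557 = 415.36 ppm.

C ≈ 415 ppm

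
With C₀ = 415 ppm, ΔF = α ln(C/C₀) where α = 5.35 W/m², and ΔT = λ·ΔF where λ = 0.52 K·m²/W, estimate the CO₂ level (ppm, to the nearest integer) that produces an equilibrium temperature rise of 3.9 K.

Required forcing: ΔF = ΔT/λ = 3.9/0.52 = 7.5000 W/m².
Then ln(C/415) = ΔF/5.35 = 7.5000/5.35 = 1.40187.
So C = 415 × e^1.40187 = 415 × 4.06279 = 1686.06 ppm.

C ≈ 1686 ppm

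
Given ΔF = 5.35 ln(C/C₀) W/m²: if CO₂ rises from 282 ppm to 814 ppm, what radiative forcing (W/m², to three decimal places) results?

CO₂: 5.35 × ln(814/282) = 5.35 × ln(2.88652) = 5.35 × 1.06005 = 5.6713 W/m².

ΔF = 5.671 W/m²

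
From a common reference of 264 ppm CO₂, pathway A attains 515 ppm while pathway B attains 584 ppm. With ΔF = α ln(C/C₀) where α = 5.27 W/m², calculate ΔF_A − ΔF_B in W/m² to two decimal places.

ΔF_A − ΔF_B = -0.66 W/m²

ΔF_A = 5.27 ln(515/264) = 5.27 × 0.66822 = 3.5215 W/m².
ΔF_B = 5.27 ln(584/264) = 5.27 × 0.79395 = 4.1841 W/m².
Difference: 3.5215 − 4.1841 = -0.6626 W/m².
(Equivalently, ΔF_A − ΔF_B = 5.27 ln(515/584) = 5.27 × -0.12573 = -0.6626 W/m².)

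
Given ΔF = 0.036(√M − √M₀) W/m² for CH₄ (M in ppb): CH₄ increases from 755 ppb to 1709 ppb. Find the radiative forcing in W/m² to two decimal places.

ΔF = 0.50 W/m²

CH₄: 0.036 × (√1709 − √755) = 0.036 × (41.3401 − 27.4773) = 0.036 × 13.8628 = 0.4991 W/m².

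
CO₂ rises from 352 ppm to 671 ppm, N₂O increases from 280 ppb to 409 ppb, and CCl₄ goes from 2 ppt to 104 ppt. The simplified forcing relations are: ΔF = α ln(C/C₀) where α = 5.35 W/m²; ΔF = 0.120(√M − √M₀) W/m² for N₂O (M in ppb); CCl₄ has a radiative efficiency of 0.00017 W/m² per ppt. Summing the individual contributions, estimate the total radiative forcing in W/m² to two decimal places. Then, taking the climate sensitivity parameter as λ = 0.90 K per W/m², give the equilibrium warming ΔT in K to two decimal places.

ΔF = 3.89 W/m²; ΔT = 3.50 K

CO₂: 5.35 × ln(671/352) = 5.35 × ln(1.90625) = 5.35 × 0.64514 = 3.4515 W/m².
N₂O: 0.120 × (√409 − √280) = 0.120 × (20.2237 − 16.7332) = 0.120 × 3.4905 = 0.4189 W/m².
CCl₄: ΔF = 0.00017 × (104 − 2) = 0.00017 × 102 = 0.0173 W/m².
Total ΔF = 3.4515 + 0.4189 + 0.0173 = 3.8877 W/m².
ΔT = λ ΔF = 0.90 × 3.89 = 3.5010 K.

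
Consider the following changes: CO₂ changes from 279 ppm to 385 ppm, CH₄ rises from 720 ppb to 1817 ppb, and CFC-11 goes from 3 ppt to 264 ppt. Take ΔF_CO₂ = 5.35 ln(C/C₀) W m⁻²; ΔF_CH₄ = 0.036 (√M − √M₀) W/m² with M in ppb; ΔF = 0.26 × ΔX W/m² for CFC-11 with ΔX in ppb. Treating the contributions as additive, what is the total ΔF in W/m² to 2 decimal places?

ΔF = 2.36 W/m²

CO₂: 5.35 × ln(385/279) = 5.35 × ln(1.37993) = 5.35 × 0.32203 = 1.7229 W/m².
CH₄: 0.036 × (√1817 − √720) = 0.036 × (42.6263 − 26.8328) = 0.036 × 15.7935 = 0.5686 W/m².
CFC-11: Δ = 264 − 3 = 261 ppt = 0.261 ppb; ΔF = 0.26 × 0.261 = 0.0679 W/m².
Total ΔF = 1.7229 + 0.5686 + 0.0679 = 2.3594 W/m².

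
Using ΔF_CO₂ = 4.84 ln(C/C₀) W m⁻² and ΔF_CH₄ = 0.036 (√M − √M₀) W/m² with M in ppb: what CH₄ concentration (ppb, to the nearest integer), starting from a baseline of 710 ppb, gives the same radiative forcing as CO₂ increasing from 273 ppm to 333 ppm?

M ≈ 2847 ppb

CO₂ forcing: 4.84 × ln(333/273) = 4.84 × 0.198671 = 0.96157 W/m².
Set 0.036(√M − √710) = 0.96157: √M = 0.96157/0.036 + √710 = 26.7103 + 26.6458 = 53.3561.
M = (53.3561)² = 2846.87 ppb.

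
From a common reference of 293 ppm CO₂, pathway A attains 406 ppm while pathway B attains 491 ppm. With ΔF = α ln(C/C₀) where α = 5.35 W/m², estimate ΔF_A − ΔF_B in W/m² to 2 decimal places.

ΔF_A = 5.35 ln(406/293) = 5.35 × 0.32618 = 1.7451 W/m².
ΔF_B = 5.35 ln(491/293) = 5.35 × 0.51627 = 2.7620 W/m².
Difference: 1.7451 − 2.7620 = -1.0169 W/m².

ΔF_A − ΔF_B = -1.02 W/m²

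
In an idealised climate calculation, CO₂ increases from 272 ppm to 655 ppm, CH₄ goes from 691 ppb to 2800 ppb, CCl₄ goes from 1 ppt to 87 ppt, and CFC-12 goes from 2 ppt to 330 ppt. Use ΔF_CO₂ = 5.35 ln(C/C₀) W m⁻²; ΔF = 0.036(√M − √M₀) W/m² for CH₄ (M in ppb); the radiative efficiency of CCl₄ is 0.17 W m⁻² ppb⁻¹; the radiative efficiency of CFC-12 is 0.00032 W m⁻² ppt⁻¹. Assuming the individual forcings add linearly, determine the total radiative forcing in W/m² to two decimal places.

ΔF = 5.78 W/m²

CO₂: 5.35 × ln(655/272) = 5.35 × ln(2.40809) = 5.35 × 0.87883 = 4.7017 W/m².
CH₄: 0.036 × (√2800 − √691) = 0.036 × (52.9150 − 26.2869) = 0.036 × 26.6281 = 0.9586 W/m².
CCl₄: Δ = 87 − 1 = 86 ppt = 0.086 ppb; ΔF = 0.17 × 0.086 = 0.0146 W/m².
CFC-12: ΔF = 0.00032 × (330 − 2) = 0.00032 × 328 = 0.1050 W/m².
Total ΔF = 4.7017 + 0.9586 + 0.0146 + 0.1050 = 5.7799 W/m².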